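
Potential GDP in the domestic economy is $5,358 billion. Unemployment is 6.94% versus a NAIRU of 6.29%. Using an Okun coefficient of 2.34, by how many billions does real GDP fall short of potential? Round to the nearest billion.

Output gap = -2.34 × (6.94 - 6.29) = -2.34 × 0.65 = -1.521%.
Actual GDP ≈ 5358 × 0.98479 ≈ 5277 billion, so the shortfall is 5358 - 5277 = 81 billion.

$81 billion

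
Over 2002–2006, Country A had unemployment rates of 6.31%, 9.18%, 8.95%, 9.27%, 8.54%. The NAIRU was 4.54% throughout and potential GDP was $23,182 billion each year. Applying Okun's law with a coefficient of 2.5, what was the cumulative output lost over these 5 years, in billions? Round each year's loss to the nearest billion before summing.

$11,330 billion

Year 2002: gap = -2.5 × (6.31 - 4.54) = -4.425%, loss ≈ 23182 × 4.425/100 ≈ 1026.
Year 2003: gap = -2.5 × (9.18 - 4.54) = -11.6%, loss ≈ 23182 × 11.6/100 ≈ 2689.
Year 2004: gap = -2.5 × (8.95 - 4.54) = -11.025%, loss ≈ 23182 × 11.025/100 ≈ 2556.
Year 2005: gap = -2.5 × (9.27 - 4.54) = -11.825%, loss ≈ 23182 × 11.825/100 ≈ 2741.
Year 2006: gap = -2.5 × (8.54 - 4.54) = -10%, loss ≈ 23182 × 10/100 ≈ 2318.
Total lost output = 1026 + 2689 + 2556 + 2741 + 2318 = 11330 billion.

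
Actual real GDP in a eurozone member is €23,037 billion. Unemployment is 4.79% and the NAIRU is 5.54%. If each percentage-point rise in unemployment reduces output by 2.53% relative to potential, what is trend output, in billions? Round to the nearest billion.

Unemployment gap = 4.79 - 5.54 = -0.75 points, so output gap = -2.53 × (-0.75) = 1.8975%.
Since Y = Y* × (1 + gap/100), Y* = 23037/1.018975 ≈ 22608 billion.

€22,608 billion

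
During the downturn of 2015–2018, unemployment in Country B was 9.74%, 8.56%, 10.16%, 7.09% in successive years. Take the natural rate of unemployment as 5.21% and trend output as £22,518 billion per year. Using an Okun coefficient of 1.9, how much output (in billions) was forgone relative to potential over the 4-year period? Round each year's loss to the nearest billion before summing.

Year 2015: gap = -1.9 × (9.74 - 5.21) = -8.607%, loss ≈ 22518 × 8.607/100 ≈ 1938.
Year 2016: gap = -1.9 × (8.56 - 5.21) = -6.365%, loss ≈ 22518 × 6.365/100 ≈ 1433.
Year 2017: gap = -1.9 × (10.16 - 5.21) = -9.405%, loss ≈ 22518 × 9.405/100 ≈ 2118.
Year 2018: gap = -1.9 × (7.09 - 5.21) = -3.572%, loss ≈ 22518 × 3.572/100 ≈ 804.
Total lost output = 1938 + 1433 + 2118 + 804 = 6293 billion.

£6,293 billion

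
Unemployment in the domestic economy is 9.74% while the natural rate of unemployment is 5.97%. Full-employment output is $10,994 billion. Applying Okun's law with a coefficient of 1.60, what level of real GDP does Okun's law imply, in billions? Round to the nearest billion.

$10,331 billion

Unemployment gap = 9.74 - 5.97 = 3.77 points, so the output gap is -1.6 × 3.77 = -6.032%.
Actual GDP = 10994 × (1 - 6.032/100) = 10994 × 0.93968 ≈ 10331 billion.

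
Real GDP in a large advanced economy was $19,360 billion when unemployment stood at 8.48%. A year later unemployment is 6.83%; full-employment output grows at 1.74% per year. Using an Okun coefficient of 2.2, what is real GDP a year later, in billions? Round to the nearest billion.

Δu = 6.83 - 8.48 = -1.65 points.
Okun's law (growth form): g_Y = g_Y* - β × Δu = 1.74 - 2.2 × (-1.65) = 1.74 + 3.63 = 5.37%.
Real GDP in the next year = 19360 × (1 + 5.37/100) = 19360 × 1.0537 ≈ 20400 billion.

$20,400 billion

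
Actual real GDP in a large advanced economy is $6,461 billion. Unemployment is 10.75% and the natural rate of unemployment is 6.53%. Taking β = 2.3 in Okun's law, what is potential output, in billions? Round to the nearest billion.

Unemployment gap = 10.75 - 6.53 = 4.22 points, so output gap = -2.3 × 4.22 = -9.706%.
Since Y = Y* × (1 + gap/100), Y* = 6461/0.90294 ≈ 7156 billion.

$7,156 billion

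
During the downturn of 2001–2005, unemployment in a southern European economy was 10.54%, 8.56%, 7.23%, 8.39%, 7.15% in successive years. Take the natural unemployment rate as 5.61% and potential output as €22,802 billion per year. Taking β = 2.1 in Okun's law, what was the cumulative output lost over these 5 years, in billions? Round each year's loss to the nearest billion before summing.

€6,618 billion

Year 2001: gap = -2.1 × (10.54 - 5.61) = -10.353%, loss ≈ 22802 × 10.353/100 ≈ 2361.
Year 2002: gap = -2.1 × (8.56 - 5.61) = -6.195%, loss ≈ 22802 × 6.195/100 ≈ 1413.
Year 2003: gap = -2.1 × (7.23 - 5.61) = -3.402%, loss ≈ 22802 × 3.402/100 ≈ 776.
Year 2004: gap = -2.1 × (8.39 - 5.61) = -5.838%, loss ≈ 22802 × 5.838/100 ≈ 1331.
Year 2005: gap = -2.1 × (7.15 - 5.61) = -3.234%, loss ≈ 22802 × 3.234/100 ≈ 737.
Total lost output = 2361 + 1413 + 776 + 1331 + 737 = 6618 billion.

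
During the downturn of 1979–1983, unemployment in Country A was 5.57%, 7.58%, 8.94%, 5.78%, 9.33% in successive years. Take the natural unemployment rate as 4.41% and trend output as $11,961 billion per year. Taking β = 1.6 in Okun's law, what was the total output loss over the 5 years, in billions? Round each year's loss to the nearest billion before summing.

$2,900 billion

Year 1979: gap = -1.6 × (5.57 - 4.41) = -1.856%, loss ≈ 11961 × 1.856/100 ≈ 222.
Year 1980: gap = -1.6 × (7.58 - 4.41) = -5.072%, loss ≈ 11961 × 5.072/100 ≈ 607.
Year 1981: gap = -1.6 × (8.94 - 4.41) = -7.248%, loss ≈ 11961 × 7.248/100 ≈ 867.
Year 1982: gap = -1.6 × (5.78 - 4.41) = -2.192%, loss ≈ 11961 × 2.192/100 ≈ 262.
Year 1983: gap = -1.6 × (9.33 - 4.41) = -7.872%, loss ≈ 11961 × 7.872/100 ≈ 942.
Total lost output = 222 + 607 + 867 + 262 + 942 = 2900 billion.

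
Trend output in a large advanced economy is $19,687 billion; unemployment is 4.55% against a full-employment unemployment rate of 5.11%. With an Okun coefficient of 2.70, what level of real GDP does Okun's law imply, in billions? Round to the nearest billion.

Unemployment gap = 4.55 - 5.11 = -0.56 points, so the output gap is -2.7 × (-0.56) = 1.512%.
Actual GDP = 19687 × (1 + 1.512/100) = 19687 × 1.01512 ≈ 19985 billion.

$19,985 billion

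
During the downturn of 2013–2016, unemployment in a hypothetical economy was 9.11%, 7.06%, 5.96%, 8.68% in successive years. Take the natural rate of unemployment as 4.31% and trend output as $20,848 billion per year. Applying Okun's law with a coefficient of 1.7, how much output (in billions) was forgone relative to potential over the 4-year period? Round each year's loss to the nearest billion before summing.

$4,810 billion

Year 2013: gap = -1.7 × (9.11 - 4.31) = -8.16%, loss ≈ 20848 × 8.16/100 ≈ 1701.
Year 2014: gap = -1.7 × (7.06 - 4.31) = -4.675%, loss ≈ 20848 × 4.675/100 ≈ 975.
Year 2015: gap = -1.7 × (5.96 - 4.31) = -2.805%, loss ≈ 20848 × 2.805/100 ≈ 585.
Year 2016: gap = -1.7 × (8.68 - 4.31) = -7.429%, loss ≈ 20848 × 7.429/100 ≈ 1549.
Total lost output = 1701 + 975 + 585 + 1549 = 4810 billion.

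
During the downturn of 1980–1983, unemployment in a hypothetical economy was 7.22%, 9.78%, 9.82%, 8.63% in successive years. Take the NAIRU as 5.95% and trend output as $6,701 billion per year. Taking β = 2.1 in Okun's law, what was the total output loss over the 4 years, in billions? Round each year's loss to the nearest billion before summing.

Year 1980: gap = -2.1 × (7.22 - 5.95) = -2.667%, loss ≈ 6701 × 2.667/100 ≈ 179.
Year 1981: gap = -2.1 × (9.78 - 5.95) = -8.043%, loss ≈ 6701 × 8.043/100 ≈ 539.
Year 1982: gap = -2.1 × (9.82 - 5.95) = -8.127%, loss ≈ 6701 × 8.127/100 ≈ 545.
Year 1983: gap = -2.1 × (8.63 - 5.95) = -5.628%, loss ≈ 6701 × 5.628/100 ≈ 377.
Total lost output = 179 + 539 + 545 + 377 = 1640 billion.

$1,640 billion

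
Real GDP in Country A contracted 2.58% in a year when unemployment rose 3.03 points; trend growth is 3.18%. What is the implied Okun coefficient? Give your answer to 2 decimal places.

Growth form: g_Y = g_Y* - β × Δu, so β = (g_Y* - g_Y)/Δu.
β = (3.18 + 2.58)/3.03 = 5.76/3.03 = 1.90.

β ≈ 1.90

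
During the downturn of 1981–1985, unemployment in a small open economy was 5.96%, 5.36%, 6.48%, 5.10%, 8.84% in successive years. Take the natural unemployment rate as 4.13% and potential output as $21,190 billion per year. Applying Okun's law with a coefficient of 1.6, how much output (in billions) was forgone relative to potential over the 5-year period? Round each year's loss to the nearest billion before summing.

Year 1981: gap = -1.6 × (5.96 - 4.13) = -2.928%, loss ≈ 21190 × 2.928/100 ≈ 620.
Year 1982: gap = -1.6 × (5.36 - 4.13) = -1.968%, loss ≈ 21190 × 1.968/100 ≈ 417.
Year 1983: gap = -1.6 × (6.48 - 4.13) = -3.76%, loss ≈ 21190 × 3.76/100 ≈ 797.
Year 1984: gap = -1.6 × (5.1 - 4.13) = -1.552%, loss ≈ 21190 × 1.552/100 ≈ 329.
Year 1985: gap = -1.6 × (8.84 - 4.13) = -7.536%, loss ≈ 21190 × 7.536/100 ≈ 1597.
Total lost output = 620 + 417 + 797 + 329 + 1597 = 3760 billion.

$3,760 billion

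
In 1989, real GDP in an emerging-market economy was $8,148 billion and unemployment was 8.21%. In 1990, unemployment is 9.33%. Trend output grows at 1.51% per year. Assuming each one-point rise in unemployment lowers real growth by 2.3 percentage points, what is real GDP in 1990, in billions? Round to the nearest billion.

$8,061 billion

Δu = 9.33 - 8.21 = 1.12 points.
Okun's law (growth form): g_Y = g_Y* - β × Δu = 1.51 - 2.3 × (1.12) = 1.51 - 2.576 = -1.066%.
Real GDP in the next year = 8148 × (1 - 1.066/100) = 8148 × 0.98934 ≈ 8061 billion.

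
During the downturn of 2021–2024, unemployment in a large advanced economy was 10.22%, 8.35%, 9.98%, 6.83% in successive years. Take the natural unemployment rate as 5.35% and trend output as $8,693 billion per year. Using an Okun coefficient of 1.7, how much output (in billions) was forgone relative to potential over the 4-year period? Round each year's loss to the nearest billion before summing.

Year 2021: gap = -1.7 × (10.22 - 5.35) = -8.279%, loss ≈ 8693 × 8.279/100 ≈ 720.
Year 2022: gap = -1.7 × (8.35 - 5.35) = -5.1%, loss ≈ 8693 × 5.1/100 ≈ 443.
Year 2023: gap = -1.7 × (9.98 - 5.35) = -7.871%, loss ≈ 8693 × 7.871/100 ≈ 684.
Year 2024: gap = -1.7 × (6.83 - 5.35) = -2.516%, loss ≈ 8693 × 2.516/100 ≈ 219.
Total lost output = 720 + 443 + 684 + 219 = 2066 billion.

$2,066 billion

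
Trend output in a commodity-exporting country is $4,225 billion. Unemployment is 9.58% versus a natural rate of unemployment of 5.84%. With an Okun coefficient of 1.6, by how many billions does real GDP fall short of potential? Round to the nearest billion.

Output gap = -1.6 × (9.58 - 5.84) = -1.6 × 3.74 = -5.984%.
Actual GDP ≈ 4225 × 0.94016 ≈ 3972 billion, so the shortfall is 4225 - 3972 = 253 billion.

$253 billion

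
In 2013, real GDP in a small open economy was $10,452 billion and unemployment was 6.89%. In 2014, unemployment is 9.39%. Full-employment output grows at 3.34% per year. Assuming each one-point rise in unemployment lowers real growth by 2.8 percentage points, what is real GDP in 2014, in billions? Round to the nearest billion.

Δu = 9.39 - 6.89 = 2.5 points.
Okun's law (growth form): g_Y = g_Y* - β × Δu = 3.34 - 2.8 × (2.50) = 3.34 - 7 = -3.66%.
Real GDP in the next year = 10452 × (1 - 3.66/100) = 10452 × 0.9634 ≈ 10069 billion.

$10,069 billion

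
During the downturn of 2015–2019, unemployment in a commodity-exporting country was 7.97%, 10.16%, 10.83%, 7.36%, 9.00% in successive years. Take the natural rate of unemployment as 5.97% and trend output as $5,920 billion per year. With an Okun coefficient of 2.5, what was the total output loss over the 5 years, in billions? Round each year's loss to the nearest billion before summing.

Year 2015: gap = -2.5 × (7.97 - 5.97) = -5%, loss ≈ 5920 × 5/100 ≈ 296.
Year 2016: gap = -2.5 × (10.16 - 5.97) = -10.475%, loss ≈ 5920 × 10.475/100 ≈ 620.
Year 2017: gap = -2.5 × (10.83 - 5.97) = -12.15%, loss ≈ 5920 × 12.15/100 ≈ 719.
Year 2018: gap = -2.5 × (7.36 - 5.97) = -3.475%, loss ≈ 5920 × 3.475/100 ≈ 206.
Year 2019: gap = -2.5 × (9 - 5.97) = -7.575%, loss ≈ 5920 × 7.575/100 ≈ 448.
Total lost output = 296 + 620 + 719 + 206 + 448 = 2289 billion.

$2,289 billion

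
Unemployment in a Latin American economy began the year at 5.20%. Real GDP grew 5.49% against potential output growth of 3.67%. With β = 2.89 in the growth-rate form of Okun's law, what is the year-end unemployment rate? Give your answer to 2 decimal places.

4.57%

Growth-rate Okun's law: g_Y = g_Y* - β × Δu, so Δu = (g_Y* - g_Y)/β.
Δu = (3.67 - 5.49)/2.89 = -1.82/2.89 = -0.63 percentage points.
Year-end unemployment = 5.2 - 0.63 = 4.57%.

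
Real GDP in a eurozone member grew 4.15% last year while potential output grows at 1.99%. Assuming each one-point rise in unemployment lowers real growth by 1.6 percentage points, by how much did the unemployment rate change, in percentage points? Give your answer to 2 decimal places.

Growth-rate Okun's law: g_Y = g_Y* - β × Δu, so Δu = (g_Y* - g_Y)/β.
Δu = (1.99 - 4.15)/1.6 = -2.16/1.6 = -1.35 percentage points.

-1.35 percentage points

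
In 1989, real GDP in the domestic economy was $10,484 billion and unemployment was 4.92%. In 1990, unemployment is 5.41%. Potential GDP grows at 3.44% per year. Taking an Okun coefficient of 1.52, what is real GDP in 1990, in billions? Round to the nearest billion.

Δu = 5.41 - 4.92 = 0.49 points.
Okun's law (growth form): g_Y = g_Y* - β × Δu = 3.44 - 1.52 × (0.49) = 3.44 - 0.7448 = 2.6952%.
Real GDP in the next year = 10484 × (1 + 2.6952/100) = 10484 × 1.026952 ≈ 10767 billion.

$10,767 billion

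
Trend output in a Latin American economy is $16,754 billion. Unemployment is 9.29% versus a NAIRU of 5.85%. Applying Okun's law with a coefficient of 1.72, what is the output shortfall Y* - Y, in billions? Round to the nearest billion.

Output gap = -1.72 × (9.29 - 5.85) = -1.72 × 3.44 = -5.9168%.
Actual GDP ≈ 16754 × 0.940832 ≈ 15763 billion, so the shortfall is 16754 - 15763 = 991 billion.

$991 billion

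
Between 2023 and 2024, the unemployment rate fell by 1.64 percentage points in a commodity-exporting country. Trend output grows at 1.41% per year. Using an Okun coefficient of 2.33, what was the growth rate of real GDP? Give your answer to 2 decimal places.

5.23%

Growth-rate Okun's law: g_Y = g_Y* - β × Δu.
g_Y = 1.41 - 2.33 × (-1.64) = 1.41 + 3.8212 = 5.2312%, i.e. 5.23% to 2 d.p.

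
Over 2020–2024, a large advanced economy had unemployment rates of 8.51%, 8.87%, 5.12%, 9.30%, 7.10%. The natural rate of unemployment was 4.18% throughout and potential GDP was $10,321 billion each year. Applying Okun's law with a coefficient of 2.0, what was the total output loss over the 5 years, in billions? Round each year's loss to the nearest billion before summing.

Year 2020: gap = -2.0 × (8.51 - 4.18) = -8.66%, loss ≈ 10321 × 8.66/100 ≈ 894.
Year 2021: gap = -2.0 × (8.87 - 4.18) = -9.38%, loss ≈ 10321 × 9.38/100 ≈ 968.
Year 2022: gap = -2.0 × (5.12 - 4.18) = -1.88%, loss ≈ 10321 × 1.88/100 ≈ 194.
Year 2023: gap = -2.0 × (9.3 - 4.18) = -10.24%, loss ≈ 10321 × 10.24/100 ≈ 1057.
Year 2024: gap = -2.0 × (7.1 - 4.18) = -5.84%, loss ≈ 10321 × 5.84/100 ≈ 603.
Total lost output = 894 + 968 + 194 + 1057 + 603 = 3716 billion.

$3,716 billion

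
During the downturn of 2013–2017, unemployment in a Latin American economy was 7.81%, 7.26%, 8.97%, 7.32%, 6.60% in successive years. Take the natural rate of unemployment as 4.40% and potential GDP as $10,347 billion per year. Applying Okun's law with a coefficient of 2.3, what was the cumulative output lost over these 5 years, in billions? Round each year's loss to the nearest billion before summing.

Year 2013: gap = -2.3 × (7.81 - 4.4) = -7.843%, loss ≈ 10347 × 7.843/100 ≈ 812.
Year 2014: gap = -2.3 × (7.26 - 4.4) = -6.578%, loss ≈ 10347 × 6.578/100 ≈ 681.
Year 2015: gap = -2.3 × (8.97 - 4.4) = -10.511%, loss ≈ 10347 × 10.511/100 ≈ 1088.
Year 2016: gap = -2.3 × (7.32 - 4.4) = -6.716%, loss ≈ 10347 × 6.716/100 ≈ 695.
Year 2017: gap = -2.3 × (6.6 - 4.4) = -5.06%, loss ≈ 10347 × 5.06/100 ≈ 524.
Total lost output = 812 + 681 + 1088 + 695 + 524 = 3800 billion.

$3,800 billion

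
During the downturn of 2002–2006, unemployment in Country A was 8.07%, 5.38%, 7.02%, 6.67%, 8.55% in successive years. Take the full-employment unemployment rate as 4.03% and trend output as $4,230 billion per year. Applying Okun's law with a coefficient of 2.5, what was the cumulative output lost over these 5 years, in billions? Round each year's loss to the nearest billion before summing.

$1,643 billion

Year 2002: gap = -2.5 × (8.07 - 4.03) = -10.1%, loss ≈ 4230 × 10.1/100 ≈ 427.
Year 2003: gap = -2.5 × (5.38 - 4.03) = -3.375%, loss ≈ 4230 × 3.375/100 ≈ 143.
Year 2004: gap = -2.5 × (7.02 - 4.03) = -7.475%, loss ≈ 4230 × 7.475/100 ≈ 316.
Year 2005: gap = -2.5 × (6.67 - 4.03) = -6.6%, loss ≈ 4230 × 6.6/100 ≈ 279.
Year 2006: gap = -2.5 × (8.55 - 4.03) = -11.3%, loss ≈ 4230 × 11.3/100 ≈ 478.
Total lost output = 427 + 143 + 316 + 279 + 478 = 1643 billion.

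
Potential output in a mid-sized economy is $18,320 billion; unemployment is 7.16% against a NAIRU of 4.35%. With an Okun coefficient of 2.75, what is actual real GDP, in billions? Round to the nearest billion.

Unemployment gap = 7.16 - 4.35 = 2.81 points, so the output gap is -2.75 × 2.81 = -7.7275%.
Actual GDP = 18320 × (1 - 7.7275/100) = 18320 × 0.922725 ≈ 16904 billion.

$16,904 billion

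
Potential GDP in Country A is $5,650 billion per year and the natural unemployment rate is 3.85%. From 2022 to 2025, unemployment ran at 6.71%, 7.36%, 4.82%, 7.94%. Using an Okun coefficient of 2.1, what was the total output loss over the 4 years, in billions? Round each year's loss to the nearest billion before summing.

$1,355 billion

Year 2022: gap = -2.1 × (6.71 - 3.85) = -6.006%, loss ≈ 5650 × 6.006/100 ≈ 339.
Year 2023: gap = -2.1 × (7.36 - 3.85) = -7.371%, loss ≈ 5650 × 7.371/100 ≈ 416.
Year 2024: gap = -2.1 × (4.82 - 3.85) = -2.037%, loss ≈ 5650 × 2.037/100 ≈ 115.
Year 2025: gap = -2.1 × (7.94 - 3.85) = -8.589%, loss ≈ 5650 × 8.589/100 ≈ 485.
Total lost output = 339 + 416 + 115 + 485 = 1355 billion.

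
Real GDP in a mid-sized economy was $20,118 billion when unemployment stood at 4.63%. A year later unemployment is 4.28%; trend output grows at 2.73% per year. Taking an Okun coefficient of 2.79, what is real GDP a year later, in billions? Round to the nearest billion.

Δu = 4.28 - 4.63 = -0.35 points.
Okun's law (growth form): g_Y = g_Y* - β × Δu = 2.73 - 2.79 × (-0.35) = 2.73 + 0.9765 = 3.7065%.
Real GDP in the next year = 20118 × (1 + 3.7065/100) = 20118 × 1.037065 ≈ 20864 billion.

$20,864 billion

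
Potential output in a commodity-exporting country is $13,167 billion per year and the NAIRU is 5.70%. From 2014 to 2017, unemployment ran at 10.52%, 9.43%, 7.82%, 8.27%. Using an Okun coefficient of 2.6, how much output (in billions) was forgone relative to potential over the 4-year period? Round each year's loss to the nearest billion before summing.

Year 2014: gap = -2.6 × (10.52 - 5.7) = -12.532%, loss ≈ 13167 × 12.532/100 ≈ 1650.
Year 2015: gap = -2.6 × (9.43 - 5.7) = -9.698%, loss ≈ 13167 × 9.698/100 ≈ 1277.
Year 2016: gap = -2.6 × (7.82 - 5.7) = -5.512%, loss ≈ 13167 × 5.512/100 ≈ 726.
Year 2017: gap = -2.6 × (8.27 - 5.7) = -6.682%, loss ≈ 13167 × 6.682/100 ≈ 880.
Total lost output = 1650 + 1277 + 726 + 880 = 4533 billion.

$4,533 billion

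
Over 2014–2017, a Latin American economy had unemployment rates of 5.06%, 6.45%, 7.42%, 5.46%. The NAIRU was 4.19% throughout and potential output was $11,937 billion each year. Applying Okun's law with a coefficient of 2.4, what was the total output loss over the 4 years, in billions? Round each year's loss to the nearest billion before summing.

Year 2014: gap = -2.4 × (5.06 - 4.19) = -2.088%, loss ≈ 11937 × 2.088/100 ≈ 249.
Year 2015: gap = -2.4 × (6.45 - 4.19) = -5.424%, loss ≈ 11937 × 5.424/100 ≈ 647.
Year 2016: gap = -2.4 × (7.42 - 4.19) = -7.752%, loss ≈ 11937 × 7.752/100 ≈ 925.
Year 2017: gap = -2.4 × (5.46 - 4.19) = -3.048%, loss ≈ 11937 × 3.048/100 ≈ 364.
Total lost output = 249 + 647 + 925 + 364 = 2185 billion.

$2,185 billion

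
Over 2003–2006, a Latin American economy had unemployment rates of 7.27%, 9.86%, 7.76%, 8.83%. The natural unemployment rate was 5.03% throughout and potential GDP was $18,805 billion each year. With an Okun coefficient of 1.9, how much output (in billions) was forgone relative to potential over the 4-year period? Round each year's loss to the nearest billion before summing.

$4,859 billion

Year 2003: gap = -1.9 × (7.27 - 5.03) = -4.256%, loss ≈ 18805 × 4.256/100 ≈ 800.
Year 2004: gap = -1.9 × (9.86 - 5.03) = -9.177%, loss ≈ 18805 × 9.177/100 ≈ 1726.
Year 2005: gap = -1.9 × (7.76 - 5.03) = -5.187%, loss ≈ 18805 × 5.187/100 ≈ 975.
Year 2006: gap = -1.9 × (8.83 - 5.03) = -7.22%, loss ≈ 18805 × 7.22/100 ≈ 1358.
Total lost output = 800 + 1726 + 975 + 1358 = 4859 billion.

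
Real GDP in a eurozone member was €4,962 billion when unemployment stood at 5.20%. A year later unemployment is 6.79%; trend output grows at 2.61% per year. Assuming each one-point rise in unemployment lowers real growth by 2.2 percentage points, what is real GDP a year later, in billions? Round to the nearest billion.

€4,918 billion

Δu = 6.79 - 5.2 = 1.59 points.
Okun's law (growth form): g_Y = g_Y* - β × Δu = 2.61 - 2.2 × (1.59) = 2.61 - 3.498 = -0.888%.
Real GDP in the next year = 4962 × (1 - 0.888/100) = 4962 × 0.99112 ≈ 4918 billion.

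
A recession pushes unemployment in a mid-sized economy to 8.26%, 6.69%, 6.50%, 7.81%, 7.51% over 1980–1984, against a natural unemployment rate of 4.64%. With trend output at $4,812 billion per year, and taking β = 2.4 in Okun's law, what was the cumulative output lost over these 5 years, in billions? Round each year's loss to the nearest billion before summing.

$1,567 billion

Year 1980: gap = -2.4 × (8.26 - 4.64) = -8.688%, loss ≈ 4812 × 8.688/100 ≈ 418.
Year 1981: gap = -2.4 × (6.69 - 4.64) = -4.92%, loss ≈ 4812 × 4.92/100 ≈ 237.
Year 1982: gap = -2.4 × (6.5 - 4.64) = -4.464%, loss ≈ 4812 × 4.464/100 ≈ 215.
Year 1983: gap = -2.4 × (7.81 - 4.64) = -7.608%, loss ≈ 4812 × 7.608/100 ≈ 366.
Year 1984: gap = -2.4 × (7.51 - 4.64) = -6.888%, loss ≈ 4812 × 6.888/100 ≈ 331.
Total lost output = 418 + 237 + 215 + 366 + 331 = 1567 billion.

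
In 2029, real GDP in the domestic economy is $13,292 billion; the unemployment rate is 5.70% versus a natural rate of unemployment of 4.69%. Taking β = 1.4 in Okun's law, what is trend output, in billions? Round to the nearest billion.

$13,483 billion

Unemployment gap = 5.7 - 4.69 = 1.01 points, so output gap = -1.4 × 1.01 = -1.414%.
Since Y = Y* × (1 + gap/100), Y* = 13292/0.98586 ≈ 13483 billion.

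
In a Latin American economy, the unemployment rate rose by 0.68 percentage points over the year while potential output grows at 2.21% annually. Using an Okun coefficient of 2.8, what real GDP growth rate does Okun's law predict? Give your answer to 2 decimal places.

Growth-rate Okun's law: g_Y = g_Y* - β × Δu.
g_Y = 2.21 - 2.8 × (0.68) = 2.21 - 1.904 = 0.306%, i.e. 0.31% to 2 d.p.

0.31%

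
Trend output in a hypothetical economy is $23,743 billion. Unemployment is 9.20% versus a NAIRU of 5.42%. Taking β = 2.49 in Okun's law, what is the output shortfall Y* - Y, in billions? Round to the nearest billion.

Output gap = -2.49 × (9.2 - 5.42) = -2.49 × 3.78 = -9.4122%.
Actual GDP ≈ 23743 × 0.905878 ≈ 21508 billion, so the shortfall is 23743 - 21508 = 2235 billion.

$2,235 billion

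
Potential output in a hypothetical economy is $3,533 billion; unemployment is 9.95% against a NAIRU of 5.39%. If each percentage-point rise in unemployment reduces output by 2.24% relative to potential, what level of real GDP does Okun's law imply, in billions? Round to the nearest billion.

$3,172 billion

Unemployment gap = 9.95 - 5.39 = 4.56 points, so the output gap is -2.24 × 4.56 = -10.2144%.
Actual GDP = 3533 × (1 - 10.2144/100) = 3533 × 0.897856 ≈ 3172 billion.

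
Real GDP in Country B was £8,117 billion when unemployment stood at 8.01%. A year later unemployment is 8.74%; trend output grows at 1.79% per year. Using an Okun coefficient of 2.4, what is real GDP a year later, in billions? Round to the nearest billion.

£8,120 billion

Δu = 8.74 - 8.01 = 0.73 points.
Okun's law (growth form): g_Y = g_Y* - β × Δu = 1.79 - 2.4 × (0.73) = 1.79 - 1.752 = 0.038%.
Real GDP in the next year = 8117 × (1 + 0.038/100) = 8117 × 1.00038 ≈ 8120 billion.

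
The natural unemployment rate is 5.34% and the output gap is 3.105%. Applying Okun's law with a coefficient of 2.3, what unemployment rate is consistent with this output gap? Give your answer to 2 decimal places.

3.99%

From Okun's law, u - u* = -(output gap)/β = -(3.105)/2.3 = -1.35 points.
So u = 5.34 - 1.35 = 3.99%.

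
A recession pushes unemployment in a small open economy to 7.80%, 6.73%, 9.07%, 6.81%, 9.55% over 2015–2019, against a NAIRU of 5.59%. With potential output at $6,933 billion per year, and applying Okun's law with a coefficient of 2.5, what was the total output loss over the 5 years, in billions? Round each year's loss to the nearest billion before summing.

Year 2015: gap = -2.5 × (7.8 - 5.59) = -5.525%, loss ≈ 6933 × 5.525/100 ≈ 383.
Year 2016: gap = -2.5 × (6.73 - 5.59) = -2.85%, loss ≈ 6933 × 2.85/100 ≈ 198.
Year 2017: gap = -2.5 × (9.07 - 5.59) = -8.7%, loss ≈ 6933 × 8.7/100 ≈ 603.
Year 2018: gap = -2.5 × (6.81 - 5.59) = -3.05%, loss ≈ 6933 × 3.05/100 ≈ 211.
Year 2019: gap = -2.5 × (9.55 - 5.59) = -9.9%, loss ≈ 6933 × 9.9/100 ≈ 686.
Total lost output = 383 + 198 + 603 + 211 + 686 = 2081 billion.

$2,081 billion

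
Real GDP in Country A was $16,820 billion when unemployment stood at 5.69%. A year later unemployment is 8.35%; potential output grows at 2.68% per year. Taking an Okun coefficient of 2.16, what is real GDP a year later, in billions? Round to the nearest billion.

$16,304 billion

Δu = 8.35 - 5.69 = 2.66 points.
Okun's law (growth form): g_Y = g_Y* - β × Δu = 2.68 - 2.16 × (2.66) = 2.68 - 5.7456 = -3.0656%.
Real GDP in the next year = 16820 × (1 - 3.0656/100) = 16820 × 0.969344 ≈ 16304 billion.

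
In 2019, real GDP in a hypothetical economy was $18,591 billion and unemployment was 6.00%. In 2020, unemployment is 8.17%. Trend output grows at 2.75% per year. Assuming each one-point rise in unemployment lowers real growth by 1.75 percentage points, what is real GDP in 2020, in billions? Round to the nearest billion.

$18,396 billion

Δu = 8.17 - 6 = 2.17 points.
Okun's law (growth form): g_Y = g_Y* - β × Δu = 2.75 - 1.75 × (2.17) = 2.75 - 3.7975 = -1.0475%.
Real GDP in the next year = 18591 × (1 - 1.0475/100) = 18591 × 0.989525 ≈ 18396 billion.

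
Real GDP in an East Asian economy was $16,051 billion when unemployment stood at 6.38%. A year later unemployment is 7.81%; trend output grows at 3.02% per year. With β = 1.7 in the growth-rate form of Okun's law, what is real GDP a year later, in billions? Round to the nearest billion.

$16,146 billion

Δu = 7.81 - 6.38 = 1.43 points.
Okun's law (growth form): g_Y = g_Y* - β × Δu = 3.02 - 1.7 × (1.43) = 3.02 - 2.431 = 0.589%.
Real GDP in the next year = 16051 × (1 + 0.589/100) = 16051 × 1.00589 ≈ 16146 billion.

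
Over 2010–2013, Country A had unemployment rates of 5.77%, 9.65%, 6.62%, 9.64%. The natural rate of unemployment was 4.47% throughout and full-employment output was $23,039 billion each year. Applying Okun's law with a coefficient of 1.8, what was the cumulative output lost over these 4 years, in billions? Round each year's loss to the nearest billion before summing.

$5,723 billion

Year 2010: gap = -1.8 × (5.77 - 4.47) = -2.34%, loss ≈ 23039 × 2.34/100 ≈ 539.
Year 2011: gap = -1.8 × (9.65 - 4.47) = -9.324%, loss ≈ 23039 × 9.324/100 ≈ 2148.
Year 2012: gap = -1.8 × (6.62 - 4.47) = -3.87%, loss ≈ 23039 × 3.87/100 ≈ 892.
Year 2013: gap = -1.8 × (9.64 - 4.47) = -9.306%, loss ≈ 23039 × 9.306/100 ≈ 2144.
Total lost output = 539 + 2148 + 892 + 2144 = 5723 billion.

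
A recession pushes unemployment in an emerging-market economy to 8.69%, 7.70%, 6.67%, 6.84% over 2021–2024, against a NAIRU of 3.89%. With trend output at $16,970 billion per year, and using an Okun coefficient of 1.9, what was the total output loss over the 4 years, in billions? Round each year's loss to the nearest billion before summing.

$4,623 billion

Year 2021: gap = -1.9 × (8.69 - 3.89) = -9.12%, loss ≈ 16970 × 9.12/100 ≈ 1548.
Year 2022: gap = -1.9 × (7.7 - 3.89) = -7.239%, loss ≈ 16970 × 7.239/100 ≈ 1228.
Year 2023: gap = -1.9 × (6.67 - 3.89) = -5.282%, loss ≈ 16970 × 5.282/100 ≈ 896.
Year 2024: gap = -1.9 × (6.84 - 3.89) = -5.605%, loss ≈ 16970 × 5.605/100 ≈ 951.
Total lost output = 1548 + 1228 + 896 + 951 = 4623 billion.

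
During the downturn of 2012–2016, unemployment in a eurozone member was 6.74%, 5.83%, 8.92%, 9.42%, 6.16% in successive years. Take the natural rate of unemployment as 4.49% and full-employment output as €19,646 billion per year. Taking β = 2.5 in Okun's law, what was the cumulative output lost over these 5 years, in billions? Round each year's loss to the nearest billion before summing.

€7,180 billion

Year 2012: gap = -2.5 × (6.74 - 4.49) = -5.625%, loss ≈ 19646 × 5.625/100 ≈ 1105.
Year 2013: gap = -2.5 × (5.83 - 4.49) = -3.35%, loss ≈ 19646 × 3.35/100 ≈ 658.
Year 2014: gap = -2.5 × (8.92 - 4.49) = -11.075%, loss ≈ 19646 × 11.075/100 ≈ 2176.
Year 2015: gap = -2.5 × (9.42 - 4.49) = -12.325%, loss ≈ 19646 × 12.325/100 ≈ 2421.
Year 2016: gap = -2.5 × (6.16 - 4.49) = -4.175%, loss ≈ 19646 × 4.175/100 ≈ 820.
Total lost output = 1105 + 658 + 2176 + 2421 + 820 = 7180 billion.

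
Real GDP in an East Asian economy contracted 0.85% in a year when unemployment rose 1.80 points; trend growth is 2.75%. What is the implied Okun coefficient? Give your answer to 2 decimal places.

β ≈ 2.00

Growth form: g_Y = g_Y* - β × Δu, so β = (g_Y* - g_Y)/Δu.
β = (2.75 + 0.85)/1.80 = 3.6/1.80 = 2.00.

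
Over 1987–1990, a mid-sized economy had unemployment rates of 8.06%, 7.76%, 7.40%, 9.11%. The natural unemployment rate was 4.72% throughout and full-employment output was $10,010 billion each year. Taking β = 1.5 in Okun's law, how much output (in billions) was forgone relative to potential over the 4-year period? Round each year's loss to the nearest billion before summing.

$2,019 billion

Year 1987: gap = -1.5 × (8.06 - 4.72) = -5.01%, loss ≈ 10010 × 5.01/100 ≈ 502.
Year 1988: gap = -1.5 × (7.76 - 4.72) = -4.56%, loss ≈ 10010 × 4.56/100 ≈ 456.
Year 1989: gap = -1.5 × (7.4 - 4.72) = -4.02%, loss ≈ 10010 × 4.02/100 ≈ 402.
Year 1990: gap = -1.5 × (9.11 - 4.72) = -6.585%, loss ≈ 10010 × 6.585/100 ≈ 659.
Total lost output = 502 + 456 + 402 + 659 = 2019 billion.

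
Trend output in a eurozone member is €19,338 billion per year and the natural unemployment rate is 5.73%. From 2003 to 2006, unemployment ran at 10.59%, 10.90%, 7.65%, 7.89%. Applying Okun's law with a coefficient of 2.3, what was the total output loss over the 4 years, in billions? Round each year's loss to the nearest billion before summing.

€6,276 billion

Year 2003: gap = -2.3 × (10.59 - 5.73) = -11.178%, loss ≈ 19338 × 11.178/100 ≈ 2162.
Year 2004: gap = -2.3 × (10.9 - 5.73) = -11.891%, loss ≈ 19338 × 11.891/100 ≈ 2299.
Year 2005: gap = -2.3 × (7.65 - 5.73) = -4.416%, loss ≈ 19338 × 4.416/100 ≈ 854.
Year 2006: gap = -2.3 × (7.89 - 5.73) = -4.968%, loss ≈ 19338 × 4.968/100 ≈ 961.
Total lost output = 2162 + 2299 + 854 + 961 = 6276 billion.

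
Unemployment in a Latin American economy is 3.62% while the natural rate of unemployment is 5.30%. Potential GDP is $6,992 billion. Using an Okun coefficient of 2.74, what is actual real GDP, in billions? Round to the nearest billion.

Unemployment gap = 3.62 - 5.3 = -1.68 points, so the output gap is -2.74 × (-1.68) = 4.6032%.
Actual GDP = 6992 × (1 + 4.6032/100) = 6992 × 1.046032 ≈ 7314 billion.

$7,314 billion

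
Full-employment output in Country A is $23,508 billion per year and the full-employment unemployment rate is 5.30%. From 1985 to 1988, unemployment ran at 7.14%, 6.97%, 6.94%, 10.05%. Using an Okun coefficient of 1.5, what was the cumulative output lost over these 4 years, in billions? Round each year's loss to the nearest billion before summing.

$3,491 billion

Year 1985: gap = -1.5 × (7.14 - 5.3) = -2.76%, loss ≈ 23508 × 2.76/100 ≈ 649.
Year 1986: gap = -1.5 × (6.97 - 5.3) = -2.505%, loss ≈ 23508 × 2.505/100 ≈ 589.
Year 1987: gap = -1.5 × (6.94 - 5.3) = -2.46%, loss ≈ 23508 × 2.46/100 ≈ 578.
Year 1988: gap = -1.5 × (10.05 - 5.3) = -7.125%, loss ≈ 23508 × 7.125/100 ≈ 1675.
Total lost output = 649 + 589 + 578 + 1675 = 3491 billion.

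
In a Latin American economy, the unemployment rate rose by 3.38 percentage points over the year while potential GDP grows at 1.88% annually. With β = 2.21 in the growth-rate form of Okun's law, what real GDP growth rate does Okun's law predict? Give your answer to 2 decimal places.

Growth-rate Okun's law: g_Y = g_Y* - β × Δu.
g_Y = 1.88 - 2.21 × (3.38) = 1.88 - 7.4698 = -5.5898%, i.e. -5.59% to 2 d.p.

-5.59%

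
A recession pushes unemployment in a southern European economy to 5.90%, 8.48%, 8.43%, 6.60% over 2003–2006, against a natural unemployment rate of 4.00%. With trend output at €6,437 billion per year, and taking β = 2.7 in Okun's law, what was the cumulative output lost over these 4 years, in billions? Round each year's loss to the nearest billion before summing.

Year 2003: gap = -2.7 × (5.9 - 4) = -5.13%, loss ≈ 6437 × 5.13/100 ≈ 330.
Year 2004: gap = -2.7 × (8.48 - 4) = -12.096%, loss ≈ 6437 × 12.096/100 ≈ 779.
Year 2005: gap = -2.7 × (8.43 - 4) = -11.961%, loss ≈ 6437 × 11.961/100 ≈ 770.
Year 2006: gap = -2.7 × (6.6 - 4) = -7.02%, loss ≈ 6437 × 7.02/100 ≈ 452.
Total lost output = 330 + 779 + 770 + 452 = 2331 billion.

€2,331 billion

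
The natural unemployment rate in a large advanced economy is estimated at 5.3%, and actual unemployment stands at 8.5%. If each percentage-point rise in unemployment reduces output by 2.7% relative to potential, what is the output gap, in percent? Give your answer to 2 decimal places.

-8.64%

The unemployment gap is 8.5 - 5.3 = 3.2 percentage points.
Okun's law gives an output gap of -2.7 × 3.2 = -8.64%, i.e. 8.64% below potential.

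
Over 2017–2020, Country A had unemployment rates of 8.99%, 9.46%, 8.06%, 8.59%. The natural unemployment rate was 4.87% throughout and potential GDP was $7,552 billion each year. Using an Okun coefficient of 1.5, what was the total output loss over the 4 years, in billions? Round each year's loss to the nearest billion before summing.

$1,769 billion

Year 2017: gap = -1.5 × (8.99 - 4.87) = -6.18%, loss ≈ 7552 × 6.18/100 ≈ 467.
Year 2018: gap = -1.5 × (9.46 - 4.87) = -6.885%, loss ≈ 7552 × 6.885/100 ≈ 520.
Year 2019: gap = -1.5 × (8.06 - 4.87) = -4.785%, loss ≈ 7552 × 4.785/100 ≈ 361.
Year 2020: gap = -1.5 × (8.59 - 4.87) = -5.58%, loss ≈ 7552 × 5.58/100 ≈ 421.
Total lost output = 467 + 520 + 361 + 421 = 1769 billion.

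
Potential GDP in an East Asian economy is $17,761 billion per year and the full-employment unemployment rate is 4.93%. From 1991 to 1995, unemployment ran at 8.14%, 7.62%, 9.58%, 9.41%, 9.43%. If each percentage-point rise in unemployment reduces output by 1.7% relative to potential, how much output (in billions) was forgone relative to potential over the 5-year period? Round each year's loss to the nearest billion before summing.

$5,897 billion

Year 1991: gap = -1.7 × (8.14 - 4.93) = -5.457%, loss ≈ 17761 × 5.457/100 ≈ 969.
Year 1992: gap = -1.7 × (7.62 - 4.93) = -4.573%, loss ≈ 17761 × 4.573/100 ≈ 812.
Year 1993: gap = -1.7 × (9.58 - 4.93) = -7.905%, loss ≈ 17761 × 7.905/100 ≈ 1404.
Year 1994: gap = -1.7 × (9.41 - 4.93) = -7.616%, loss ≈ 17761 × 7.616/100 ≈ 1353.
Year 1995: gap = -1.7 × (9.43 - 4.93) = -7.65%, loss ≈ 17761 × 7.65/100 ≈ 1359.
Total lost output = 969 + 812 + 1404 + 1353 + 1359 = 5897 billion.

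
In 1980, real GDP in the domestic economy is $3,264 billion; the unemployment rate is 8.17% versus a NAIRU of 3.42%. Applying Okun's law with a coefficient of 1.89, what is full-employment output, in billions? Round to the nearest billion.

Unemployment gap = 8.17 - 3.42 = 4.75 points, so output gap = -1.89 × 4.75 = -8.9775%.
Since Y = Y* × (1 + gap/100), Y* = 3264/0.910225 ≈ 3586 billion.

$3,586 billion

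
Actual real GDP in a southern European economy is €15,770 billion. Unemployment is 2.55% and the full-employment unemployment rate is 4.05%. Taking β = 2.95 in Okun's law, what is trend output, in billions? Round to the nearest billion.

€15,102 billion

Unemployment gap = 2.55 - 4.05 = -1.5 points, so output gap = -2.95 × (-1.5) = 4.425%.
Since Y = Y* × (1 + gap/100), Y* = 15770/1.04425 ≈ 15102 billion.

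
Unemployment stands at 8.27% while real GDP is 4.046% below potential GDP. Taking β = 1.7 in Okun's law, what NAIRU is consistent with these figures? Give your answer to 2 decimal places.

5.89%

From Okun's law, u - u* = -(output gap)/β = -(-4.046)/1.7 = 2.38 points.
So u* = 8.27 - 2.38 = 5.89%.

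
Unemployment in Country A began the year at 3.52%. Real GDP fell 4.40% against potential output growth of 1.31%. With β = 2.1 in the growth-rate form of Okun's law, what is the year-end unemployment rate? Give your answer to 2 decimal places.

6.24%

Growth-rate Okun's law: g_Y = g_Y* - β × Δu, so Δu = (g_Y* - g_Y)/β.
Δu = (1.31 + 4.4)/2.1 = 5.71/2.1 = 2.72 percentage points.
Year-end unemployment = 3.52 + 2.72 = 6.24%.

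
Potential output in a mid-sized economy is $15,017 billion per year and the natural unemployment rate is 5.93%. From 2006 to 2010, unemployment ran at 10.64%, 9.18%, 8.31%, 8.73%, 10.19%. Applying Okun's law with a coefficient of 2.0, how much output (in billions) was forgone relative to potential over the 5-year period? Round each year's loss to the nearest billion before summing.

$5,226 billion

Year 2006: gap = -2.0 × (10.64 - 5.93) = -9.42%, loss ≈ 15017 × 9.42/100 ≈ 1415.
Year 2007: gap = -2.0 × (9.18 - 5.93) = -6.5%, loss ≈ 15017 × 6.5/100 ≈ 976.
Year 2008: gap = -2.0 × (8.31 - 5.93) = -4.76%, loss ≈ 15017 × 4.76/100 ≈ 715.
Year 2009: gap = -2.0 × (8.73 - 5.93) = -5.6%, loss ≈ 15017 × 5.6/100 ≈ 841.
Year 2010: gap = -2.0 × (10.19 - 5.93) = -8.52%, loss ≈ 15017 × 8.52/100 ≈ 1279.
Total lost output = 1415 + 976 + 715 + 841 + 1279 = 5226 billion.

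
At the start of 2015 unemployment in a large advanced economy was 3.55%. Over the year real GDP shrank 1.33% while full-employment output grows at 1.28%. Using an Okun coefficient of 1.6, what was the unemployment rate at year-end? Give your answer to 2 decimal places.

5.18%

Growth-rate Okun's law: g_Y = g_Y* - β × Δu, so Δu = (g_Y* - g_Y)/β.
Δu = (1.28 + 1.33)/1.6 = 2.61/1.6 = 1.63 percentage points.
Year-end unemployment = 3.55 + 1.63 = 5.18%.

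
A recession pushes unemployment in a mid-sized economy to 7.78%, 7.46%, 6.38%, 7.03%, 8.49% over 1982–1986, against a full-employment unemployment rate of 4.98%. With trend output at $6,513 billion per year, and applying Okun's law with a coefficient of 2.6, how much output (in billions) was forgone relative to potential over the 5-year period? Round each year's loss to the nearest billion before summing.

Year 1982: gap = -2.6 × (7.78 - 4.98) = -7.28%, loss ≈ 6513 × 7.28/100 ≈ 474.
Year 1983: gap = -2.6 × (7.46 - 4.98) = -6.448%, loss ≈ 6513 × 6.448/100 ≈ 420.
Year 1984: gap = -2.6 × (6.38 - 4.98) = -3.64%, loss ≈ 6513 × 3.64/100 ≈ 237.
Year 1985: gap = -2.6 × (7.03 - 4.98) = -5.33%, loss ≈ 6513 × 5.33/100 ≈ 347.
Year 1986: gap = -2.6 × (8.49 - 4.98) = -9.126%, loss ≈ 6513 × 9.126/100 ≈ 594.
Total lost output = 474 + 420 + 237 + 347 + 594 = 2072 billion.

$2,072 billion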